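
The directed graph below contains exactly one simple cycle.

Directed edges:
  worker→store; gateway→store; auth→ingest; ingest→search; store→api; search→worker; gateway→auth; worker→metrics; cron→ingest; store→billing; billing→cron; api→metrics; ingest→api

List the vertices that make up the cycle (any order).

cron, store, ingest, search, worker, billing

DFS with gray/black marking from store:
store gray
  api gray
    metrics gray
    metrics black
  api black
  billing gray
    cron gray
      ingest gray
        search gray
          worker gray
            worker→metrics: metrics black — skip
            worker→store: store is gray → back edge
Back edge closes the cycle store → billing → cron → ingest → search → worker → store; its vertices are {cron, store, ingest, search, worker, billing}.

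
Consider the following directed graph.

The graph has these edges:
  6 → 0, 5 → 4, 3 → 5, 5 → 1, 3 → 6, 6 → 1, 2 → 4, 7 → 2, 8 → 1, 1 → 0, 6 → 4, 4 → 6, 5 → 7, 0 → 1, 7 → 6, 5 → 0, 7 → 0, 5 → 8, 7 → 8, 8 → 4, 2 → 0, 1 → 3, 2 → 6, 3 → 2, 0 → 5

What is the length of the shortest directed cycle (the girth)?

2

For each vertex v, BFS finds the shortest path from v back to v.
The shortest such closed walk is 5 → 0 → 5, length 2.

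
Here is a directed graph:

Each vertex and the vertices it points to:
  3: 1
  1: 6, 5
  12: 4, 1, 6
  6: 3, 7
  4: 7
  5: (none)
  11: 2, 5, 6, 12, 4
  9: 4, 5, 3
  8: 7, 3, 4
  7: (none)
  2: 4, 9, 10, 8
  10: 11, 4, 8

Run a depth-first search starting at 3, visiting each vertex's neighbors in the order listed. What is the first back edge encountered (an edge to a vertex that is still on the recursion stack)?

DFS from 3 (visiting each vertex's neighbors in the order listed); mark gray on enter, black on exit:
3 gray
  1 gray
    6 gray
      6→3: 3 is gray → back edge
First back edge: 6 → 3.

6->3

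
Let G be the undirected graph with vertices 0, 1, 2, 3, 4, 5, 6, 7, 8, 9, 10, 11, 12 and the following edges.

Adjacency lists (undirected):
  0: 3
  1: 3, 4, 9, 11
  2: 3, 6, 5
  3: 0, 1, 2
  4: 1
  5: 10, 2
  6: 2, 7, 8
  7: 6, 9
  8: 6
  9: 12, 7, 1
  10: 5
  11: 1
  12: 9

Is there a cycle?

DFS, tracking each vertex's parent; an edge to a visited non-parent vertex closes a cycle.
Start from 9:
visit 9 (parent –)
  visit 12 (parent 9)
    12–9: parent, skip
  visit 7 (parent 9)
    visit 6 (parent 7)
      visit 2 (parent 6)
        visit 3 (parent 2)
          visit 0 (parent 3)
            0–3: parent, skip
          visit 1 (parent 3)
            1–3: parent, skip
            visit 4 (parent 1)
              4–1: parent, skip
            1–9: 9 visited and ≠ parent → cycle
Cycle: 9 – 7 – 6 – 2 – 3 – 1 – 9.

Yes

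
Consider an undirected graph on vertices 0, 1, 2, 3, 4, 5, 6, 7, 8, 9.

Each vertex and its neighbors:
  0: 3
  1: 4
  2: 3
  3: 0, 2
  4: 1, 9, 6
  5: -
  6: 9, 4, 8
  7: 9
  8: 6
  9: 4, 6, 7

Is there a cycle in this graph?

DFS, tracking each vertex's parent; an edge to a visited non-parent vertex closes a cycle.
Start from 6:
visit 6 (parent –)
  visit 9 (parent 6)
    visit 4 (parent 9)
      visit 1 (parent 4)
        1–4: parent, skip
      4–9: parent, skip
      4–6: 6 visited and ≠ parent → cycle
Cycle: 6 – 9 – 4 – 6.

Yes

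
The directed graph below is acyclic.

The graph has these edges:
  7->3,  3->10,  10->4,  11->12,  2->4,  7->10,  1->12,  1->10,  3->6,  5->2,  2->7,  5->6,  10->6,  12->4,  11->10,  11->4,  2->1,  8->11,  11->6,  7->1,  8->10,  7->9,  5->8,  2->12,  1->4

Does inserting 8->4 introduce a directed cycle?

Adding 8→4 creates a cycle iff 4 can already reach 8.
Explore from 4: no path reaches 8. The graph stays acyclic.

No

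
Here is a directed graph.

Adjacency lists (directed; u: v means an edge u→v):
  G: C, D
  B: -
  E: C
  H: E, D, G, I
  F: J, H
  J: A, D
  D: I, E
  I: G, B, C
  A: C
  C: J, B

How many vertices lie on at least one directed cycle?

7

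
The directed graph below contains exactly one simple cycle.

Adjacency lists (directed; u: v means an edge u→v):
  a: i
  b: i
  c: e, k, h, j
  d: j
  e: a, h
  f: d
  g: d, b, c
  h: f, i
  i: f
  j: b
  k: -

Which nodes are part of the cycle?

b, d, f, i, j

DFS with gray/black marking from d:
d gray
  j gray
    b gray
      i gray
        f gray
          f→d: d is gray → back edge
Back edge closes the cycle d → j → b → i → f → d; its vertices are {b, d, f, i, j}.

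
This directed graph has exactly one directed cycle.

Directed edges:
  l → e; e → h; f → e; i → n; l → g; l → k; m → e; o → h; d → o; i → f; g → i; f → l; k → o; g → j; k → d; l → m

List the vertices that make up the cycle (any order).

f, g, i, l

DFS with gray/black marking from l:
l gray
  g gray
    i gray
      n gray
      n black
      f gray
        f→l: l is gray → back edge
Back edge closes the cycle l → g → i → f → l; its vertices are {f, g, i, l}.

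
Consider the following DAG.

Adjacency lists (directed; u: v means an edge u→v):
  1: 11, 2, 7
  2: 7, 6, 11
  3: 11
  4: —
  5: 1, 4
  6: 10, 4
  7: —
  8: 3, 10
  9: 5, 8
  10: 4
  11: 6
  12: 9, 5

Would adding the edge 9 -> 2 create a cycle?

No

Adding 9→2 creates a cycle iff 2 can already reach 9.
Explore from 2: no path reaches 9. The graph stays acyclic.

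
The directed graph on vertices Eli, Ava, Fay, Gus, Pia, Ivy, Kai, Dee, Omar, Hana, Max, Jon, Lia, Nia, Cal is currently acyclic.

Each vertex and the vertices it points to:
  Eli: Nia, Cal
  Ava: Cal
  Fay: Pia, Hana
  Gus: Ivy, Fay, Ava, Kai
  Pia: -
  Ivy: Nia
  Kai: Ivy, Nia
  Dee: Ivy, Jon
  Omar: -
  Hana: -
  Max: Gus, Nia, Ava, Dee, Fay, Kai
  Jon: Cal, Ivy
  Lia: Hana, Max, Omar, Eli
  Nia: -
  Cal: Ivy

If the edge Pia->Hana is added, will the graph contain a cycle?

Adding Pia→Hana creates a cycle iff Hana can already reach Pia.
Explore from Hana: no path reaches Pia. The graph stays acyclic.

No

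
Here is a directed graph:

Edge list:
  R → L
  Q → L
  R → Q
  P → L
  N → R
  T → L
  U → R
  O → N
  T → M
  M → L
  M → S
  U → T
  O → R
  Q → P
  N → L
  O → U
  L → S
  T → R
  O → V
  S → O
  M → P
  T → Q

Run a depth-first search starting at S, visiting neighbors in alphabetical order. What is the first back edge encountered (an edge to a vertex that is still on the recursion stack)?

L->S

DFS from S (visiting neighbors in alphabetical order); mark gray on enter, black on exit:
S gray
  O gray
    N gray
      L gray
        L→S: S is gray → back edge
First back edge: L → S.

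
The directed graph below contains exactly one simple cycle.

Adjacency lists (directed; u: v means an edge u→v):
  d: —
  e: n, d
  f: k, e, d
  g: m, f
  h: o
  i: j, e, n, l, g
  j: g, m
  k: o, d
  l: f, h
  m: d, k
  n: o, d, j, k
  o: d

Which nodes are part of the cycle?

DFS with gray/black marking from j:
j gray
  g gray
    m gray
      d gray
      d black
      k gray
        o gray
          o→d: d black — skip
        o black
        k→d: d black — skip
      k black
    m black
    f gray
      f→k: k black — skip
      e gray
        n gray
          n→o: o black — skip
          n→d: d black — skip
          n→j: j is gray → back edge
Back edge closes the cycle j → g → f → e → n → j; its vertices are {e, f, g, j, n}.

e, f, g, j, n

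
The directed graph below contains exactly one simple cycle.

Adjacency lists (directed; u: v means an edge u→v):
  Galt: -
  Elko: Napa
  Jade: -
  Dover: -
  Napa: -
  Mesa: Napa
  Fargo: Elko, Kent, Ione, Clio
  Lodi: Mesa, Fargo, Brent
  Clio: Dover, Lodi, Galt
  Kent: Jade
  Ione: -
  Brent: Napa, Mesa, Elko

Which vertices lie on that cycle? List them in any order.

Clio, Lodi, Fargo

DFS with gray/black marking from Lodi:
Lodi gray
  Mesa gray
    Napa gray
    Napa black
  Mesa black
  Fargo gray
    Elko gray
      Elko→Napa: Napa black — skip
    Elko black
    Kent gray
      Jade gray
      Jade black
    Kent black
    Ione gray
    Ione black
    Clio gray
      Dover gray
      Dover black
      Clio→Lodi: Lodi is gray → back edge
Back edge closes the cycle Lodi → Fargo → Clio → Lodi; its vertices are {Clio, Lodi, Fargo}.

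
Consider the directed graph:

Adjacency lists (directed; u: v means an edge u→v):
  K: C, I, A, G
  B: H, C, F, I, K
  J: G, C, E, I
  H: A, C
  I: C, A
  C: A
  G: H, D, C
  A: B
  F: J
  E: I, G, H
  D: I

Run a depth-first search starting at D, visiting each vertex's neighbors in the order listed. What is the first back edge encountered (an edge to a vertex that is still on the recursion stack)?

H->A

DFS from D (visiting each vertex's neighbors in the order listed); mark gray on enter, black on exit:
D gray
  I gray
    C gray
      A gray
        B gray
          H gray
            H→A: A is gray → back edge
First back edge: H → A.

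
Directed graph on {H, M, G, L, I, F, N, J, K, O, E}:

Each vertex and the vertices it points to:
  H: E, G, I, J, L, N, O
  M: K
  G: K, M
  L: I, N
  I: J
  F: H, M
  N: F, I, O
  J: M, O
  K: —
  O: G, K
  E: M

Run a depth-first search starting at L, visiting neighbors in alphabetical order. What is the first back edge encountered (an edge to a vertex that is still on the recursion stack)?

H->L

DFS from L (visiting neighbors in alphabetical order); mark gray on enter, black on exit:
L gray
  I gray
    J gray
      M gray
        K gray
        K black
      M black
      O gray
        G gray
          G→K: K black — skip
          G→M: M black — skip
        G black
        O→K: K black — skip
      O black
    J black
  I black
  N gray
    F gray
      H gray
        E gray
          E→M: M black — skip
        E black
        H→G: G black — skip
        H→I: I black — skip
        H→J: J black — skip
        H→L: L is gray → back edge
First back edge: H → L.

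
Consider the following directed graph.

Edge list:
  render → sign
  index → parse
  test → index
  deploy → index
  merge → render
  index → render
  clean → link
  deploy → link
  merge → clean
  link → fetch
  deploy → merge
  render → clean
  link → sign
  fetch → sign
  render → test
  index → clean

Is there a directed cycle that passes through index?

index is on a cycle iff index can reach itself via ≥1 edge.
index → render → test → index — yes.

Yes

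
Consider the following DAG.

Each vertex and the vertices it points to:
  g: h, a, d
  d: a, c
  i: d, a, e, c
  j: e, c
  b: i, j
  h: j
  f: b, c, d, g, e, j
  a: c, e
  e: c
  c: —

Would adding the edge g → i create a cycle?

No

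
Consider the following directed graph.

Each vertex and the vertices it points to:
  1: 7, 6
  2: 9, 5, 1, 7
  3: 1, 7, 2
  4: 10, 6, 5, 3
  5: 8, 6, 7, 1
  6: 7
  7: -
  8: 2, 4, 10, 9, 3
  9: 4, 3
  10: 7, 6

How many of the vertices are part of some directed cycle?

6

A vertex is on a directed cycle iff it belongs to a strongly connected component of size ≥ 2 (or has a self-loop).
The vertices on cycles are {2, 3, 4, 5, 8, 9} — 6 in total.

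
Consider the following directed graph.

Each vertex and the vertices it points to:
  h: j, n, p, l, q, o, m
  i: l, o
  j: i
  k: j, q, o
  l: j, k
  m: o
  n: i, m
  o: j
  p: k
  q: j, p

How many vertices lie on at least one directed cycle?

7

A vertex is on a directed cycle iff it belongs to a strongly connected component of size ≥ 2 (or has a self-loop).
The vertices on cycles are {i, j, k, l, o, p, q} — 7 in total.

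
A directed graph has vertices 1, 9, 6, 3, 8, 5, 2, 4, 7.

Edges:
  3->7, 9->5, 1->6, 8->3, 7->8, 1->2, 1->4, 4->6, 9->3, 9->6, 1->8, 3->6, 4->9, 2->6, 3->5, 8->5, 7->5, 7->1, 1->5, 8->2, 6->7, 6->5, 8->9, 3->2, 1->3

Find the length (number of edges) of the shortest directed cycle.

For each vertex v, BFS finds the shortest path from v back to v.
The shortest such closed walk is 7 → 8 → 3 → 7, length 3.

3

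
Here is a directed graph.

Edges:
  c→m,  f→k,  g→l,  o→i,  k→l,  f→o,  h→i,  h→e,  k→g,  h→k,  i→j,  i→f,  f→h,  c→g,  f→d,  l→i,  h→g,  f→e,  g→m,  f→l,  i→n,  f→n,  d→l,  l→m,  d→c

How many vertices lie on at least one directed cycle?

A vertex is on a directed cycle iff it belongs to a strongly connected component of size ≥ 2 (or has a self-loop).
The vertices on cycles are {c, d, f, g, h, i, k, l, o} — 9 in total.

9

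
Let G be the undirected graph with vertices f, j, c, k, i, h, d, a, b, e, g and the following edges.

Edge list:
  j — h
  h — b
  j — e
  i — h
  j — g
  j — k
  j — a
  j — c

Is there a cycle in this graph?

DFS, tracking each vertex's parent; an edge to a visited non-parent vertex closes a cycle.
Start from j:
visit j (parent –)
  visit g (parent j)
    g–j: parent, skip
  visit a (parent j)
    a–j: parent, skip
  visit e (parent j)
    e–j: parent, skip
  visit k (parent j)
    k–j: parent, skip
  visit c (parent j)
    c–j: parent, skip
  visit h (parent j)
    visit i (parent h)
      i–h: parent, skip
    visit b (parent h)
      b–h: parent, skip
    h–j: parent, skip
visit f (parent –)
visit d (parent –)
No non-parent visited neighbor found — the graph is a forest.

No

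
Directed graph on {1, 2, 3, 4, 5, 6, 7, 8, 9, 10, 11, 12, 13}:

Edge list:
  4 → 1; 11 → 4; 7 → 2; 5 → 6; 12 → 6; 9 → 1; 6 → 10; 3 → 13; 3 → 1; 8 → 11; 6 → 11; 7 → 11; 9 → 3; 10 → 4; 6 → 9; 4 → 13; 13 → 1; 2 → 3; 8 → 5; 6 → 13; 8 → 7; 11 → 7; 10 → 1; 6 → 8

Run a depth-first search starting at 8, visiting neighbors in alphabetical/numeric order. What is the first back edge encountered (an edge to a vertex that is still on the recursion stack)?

6→8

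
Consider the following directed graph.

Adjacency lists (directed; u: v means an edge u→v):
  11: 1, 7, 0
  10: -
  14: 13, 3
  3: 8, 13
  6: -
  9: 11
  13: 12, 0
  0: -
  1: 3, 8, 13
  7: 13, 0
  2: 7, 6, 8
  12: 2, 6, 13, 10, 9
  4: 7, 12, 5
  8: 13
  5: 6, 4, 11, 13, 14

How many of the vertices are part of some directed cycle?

11

A vertex is on a directed cycle iff it belongs to a strongly connected component of size ≥ 2 (or has a self-loop).
The vertices on cycles are {1, 2, 3, 4, 5, 7, 8, 9, 11, 12, 13} — 11 in total.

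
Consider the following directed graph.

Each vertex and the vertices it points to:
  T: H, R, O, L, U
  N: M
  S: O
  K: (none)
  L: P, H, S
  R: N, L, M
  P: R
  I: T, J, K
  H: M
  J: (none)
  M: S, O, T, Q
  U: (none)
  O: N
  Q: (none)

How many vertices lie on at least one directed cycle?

A vertex is on a directed cycle iff it belongs to a strongly connected component of size ≥ 2 (or has a self-loop).
The vertices on cycles are {H, L, M, N, O, P, R, S, T} — 9 in total.

9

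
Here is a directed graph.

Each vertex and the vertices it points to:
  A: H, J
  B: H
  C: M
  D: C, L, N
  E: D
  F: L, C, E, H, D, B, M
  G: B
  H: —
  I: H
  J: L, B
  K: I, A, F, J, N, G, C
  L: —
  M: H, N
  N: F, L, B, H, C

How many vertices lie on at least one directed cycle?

6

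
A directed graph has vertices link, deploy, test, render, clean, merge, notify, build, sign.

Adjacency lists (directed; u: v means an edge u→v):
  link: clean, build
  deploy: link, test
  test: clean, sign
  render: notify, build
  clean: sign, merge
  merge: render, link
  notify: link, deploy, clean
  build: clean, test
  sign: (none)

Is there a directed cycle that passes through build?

build is on a cycle iff build can reach itself via ≥1 edge.
build → clean → merge → render → build — yes.

Yes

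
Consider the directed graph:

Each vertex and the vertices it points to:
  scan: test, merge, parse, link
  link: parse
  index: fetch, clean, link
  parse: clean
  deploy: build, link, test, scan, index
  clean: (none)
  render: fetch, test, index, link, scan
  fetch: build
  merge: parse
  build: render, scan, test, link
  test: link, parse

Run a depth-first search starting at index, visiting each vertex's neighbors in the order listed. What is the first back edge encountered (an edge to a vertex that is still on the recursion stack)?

DFS from index (visiting each vertex's neighbors in the order listed); mark gray on enter, black on exit:
index gray
  fetch gray
    build gray
      render gray
        render→fetch: fetch is gray → back edge
First back edge: render → fetch.

render→fetch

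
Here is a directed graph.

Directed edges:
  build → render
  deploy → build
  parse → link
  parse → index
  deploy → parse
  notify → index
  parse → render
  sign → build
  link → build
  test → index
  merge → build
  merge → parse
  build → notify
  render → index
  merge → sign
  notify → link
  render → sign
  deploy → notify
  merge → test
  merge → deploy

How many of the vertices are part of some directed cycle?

5

A vertex is on a directed cycle iff it belongs to a strongly connected component of size ≥ 2 (or has a self-loop).
The vertices on cycles are {link, sign, build, notify, render} — 5 in total.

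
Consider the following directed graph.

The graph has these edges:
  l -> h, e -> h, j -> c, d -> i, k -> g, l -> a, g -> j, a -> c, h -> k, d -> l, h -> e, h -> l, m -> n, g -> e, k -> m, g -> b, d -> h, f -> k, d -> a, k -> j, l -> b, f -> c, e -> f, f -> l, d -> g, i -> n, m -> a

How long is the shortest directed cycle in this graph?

For each vertex v, BFS finds the shortest path from v back to v.
The shortest such closed walk is h → l → h, length 2.

2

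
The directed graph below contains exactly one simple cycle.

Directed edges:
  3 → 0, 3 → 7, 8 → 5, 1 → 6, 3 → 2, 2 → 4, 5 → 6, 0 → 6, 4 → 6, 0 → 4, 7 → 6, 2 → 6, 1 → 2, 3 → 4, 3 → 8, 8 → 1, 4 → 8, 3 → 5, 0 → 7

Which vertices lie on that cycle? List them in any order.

1, 2, 4, 8

DFS with gray/black marking from 8:
8 gray
  1 gray
    6 gray
    6 black
    2 gray
      2→6: 6 black — skip
      4 gray
        4→8: 8 is gray → back edge
Back edge closes the cycle 8 → 1 → 2 → 4 → 8; its vertices are {1, 2, 4, 8}.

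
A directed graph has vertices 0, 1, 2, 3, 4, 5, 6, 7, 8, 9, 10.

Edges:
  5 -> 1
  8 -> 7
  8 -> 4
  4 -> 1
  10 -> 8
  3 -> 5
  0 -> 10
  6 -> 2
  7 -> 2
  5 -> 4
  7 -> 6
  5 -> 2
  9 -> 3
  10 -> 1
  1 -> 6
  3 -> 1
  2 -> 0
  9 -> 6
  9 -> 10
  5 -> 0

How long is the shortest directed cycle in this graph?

For each vertex v, BFS finds the shortest path from v back to v.
The shortest such closed walk is 10 → 1 → 6 → 2 → 0 → 10, length 5.

5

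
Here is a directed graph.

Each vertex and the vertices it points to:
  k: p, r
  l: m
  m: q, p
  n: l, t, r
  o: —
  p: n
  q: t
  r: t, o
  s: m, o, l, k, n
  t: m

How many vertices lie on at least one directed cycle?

A vertex is on a directed cycle iff it belongs to a strongly connected component of size ≥ 2 (or has a self-loop).
The vertices on cycles are {l, m, n, p, q, r, t} — 7 in total.

7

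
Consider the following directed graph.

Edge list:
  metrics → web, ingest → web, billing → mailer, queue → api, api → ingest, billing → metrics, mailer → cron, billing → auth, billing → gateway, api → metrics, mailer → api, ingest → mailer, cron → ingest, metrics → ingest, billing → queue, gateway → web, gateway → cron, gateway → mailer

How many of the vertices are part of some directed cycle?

5

A vertex is on a directed cycle iff it belongs to a strongly connected component of size ≥ 2 (or has a self-loop).
The vertices on cycles are {api, cron, ingest, mailer, metrics} — 5 in total.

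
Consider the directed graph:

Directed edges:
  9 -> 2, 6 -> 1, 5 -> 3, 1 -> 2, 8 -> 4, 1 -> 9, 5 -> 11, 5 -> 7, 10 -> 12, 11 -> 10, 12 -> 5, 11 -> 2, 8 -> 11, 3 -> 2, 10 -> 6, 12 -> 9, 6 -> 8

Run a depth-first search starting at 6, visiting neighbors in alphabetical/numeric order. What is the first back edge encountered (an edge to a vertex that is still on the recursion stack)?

DFS from 6 (visiting neighbors in alphabetical/numeric order); mark gray on enter, black on exit:
6 gray
  1 gray
    2 gray
    2 black
    9 gray
      9→2: 2 black — skip
    9 black
  1 black
  8 gray
    4 gray
    4 black
    11 gray
      11→2: 2 black — skip
      10 gray
        10→6: 6 is gray → back edge
First back edge: 10 → 6.

10→6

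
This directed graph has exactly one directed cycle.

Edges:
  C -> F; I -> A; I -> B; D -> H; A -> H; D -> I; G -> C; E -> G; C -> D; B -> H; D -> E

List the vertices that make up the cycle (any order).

C, D, E, G

DFS with gray/black marking from C:
C gray
  D gray
    H gray
    H black
    E gray
      G gray
        G→C: C is gray → back edge
Back edge closes the cycle C → D → E → G → C; its vertices are {C, D, E, G}.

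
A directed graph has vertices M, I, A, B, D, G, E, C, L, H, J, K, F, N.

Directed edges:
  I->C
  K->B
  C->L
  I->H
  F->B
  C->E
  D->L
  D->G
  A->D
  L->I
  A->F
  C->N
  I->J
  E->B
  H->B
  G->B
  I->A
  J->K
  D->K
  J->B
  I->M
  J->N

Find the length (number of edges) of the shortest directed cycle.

For each vertex v, BFS finds the shortest path from v back to v.
The shortest such closed walk is I → C → L → I, length 3.

3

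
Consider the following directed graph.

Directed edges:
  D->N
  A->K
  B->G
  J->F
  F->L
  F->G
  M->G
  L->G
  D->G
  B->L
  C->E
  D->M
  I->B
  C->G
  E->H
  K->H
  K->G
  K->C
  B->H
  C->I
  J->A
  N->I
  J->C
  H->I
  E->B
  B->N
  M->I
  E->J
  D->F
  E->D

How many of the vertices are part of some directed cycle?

9

A vertex is on a directed cycle iff it belongs to a strongly connected component of size ≥ 2 (or has a self-loop).
The vertices on cycles are {A, B, C, E, H, I, J, K, N} — 9 in total.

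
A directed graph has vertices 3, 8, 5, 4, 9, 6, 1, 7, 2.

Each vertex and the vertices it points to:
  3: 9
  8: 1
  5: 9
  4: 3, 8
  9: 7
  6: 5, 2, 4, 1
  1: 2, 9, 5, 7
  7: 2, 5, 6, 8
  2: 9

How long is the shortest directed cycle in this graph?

3

For each vertex v, BFS finds the shortest path from v back to v.
The shortest such closed walk is 6 → 1 → 7 → 6, length 3.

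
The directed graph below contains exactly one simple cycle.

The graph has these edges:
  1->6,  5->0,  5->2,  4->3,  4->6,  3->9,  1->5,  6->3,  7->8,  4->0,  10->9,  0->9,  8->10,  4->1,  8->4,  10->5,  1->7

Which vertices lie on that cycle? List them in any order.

1, 4, 7, 8

DFS with gray/black marking from 8:
8 gray
  10 gray
    5 gray
      2 gray
      2 black
      0 gray
        9 gray
        9 black
      0 black
    5 black
    10→9: 9 black — skip
  10 black
  4 gray
    4→0: 0 black — skip
    1 gray
      7 gray
        7→8: 8 is gray → back edge
Back edge closes the cycle 8 → 4 → 1 → 7 → 8; its vertices are {1, 4, 7, 8}.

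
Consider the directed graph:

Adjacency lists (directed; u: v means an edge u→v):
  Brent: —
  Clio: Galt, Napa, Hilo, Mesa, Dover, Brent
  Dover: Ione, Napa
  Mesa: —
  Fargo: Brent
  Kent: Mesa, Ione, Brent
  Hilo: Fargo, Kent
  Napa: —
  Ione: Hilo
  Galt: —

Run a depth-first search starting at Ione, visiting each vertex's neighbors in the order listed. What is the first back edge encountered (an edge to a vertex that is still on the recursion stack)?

Kent->Ione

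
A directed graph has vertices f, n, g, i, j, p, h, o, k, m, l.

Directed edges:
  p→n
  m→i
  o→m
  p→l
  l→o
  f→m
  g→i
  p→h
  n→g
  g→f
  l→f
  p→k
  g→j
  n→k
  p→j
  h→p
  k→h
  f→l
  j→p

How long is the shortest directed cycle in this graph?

2

For each vertex v, BFS finds the shortest path from v back to v.
The shortest such closed walk is p → j → p, length 2.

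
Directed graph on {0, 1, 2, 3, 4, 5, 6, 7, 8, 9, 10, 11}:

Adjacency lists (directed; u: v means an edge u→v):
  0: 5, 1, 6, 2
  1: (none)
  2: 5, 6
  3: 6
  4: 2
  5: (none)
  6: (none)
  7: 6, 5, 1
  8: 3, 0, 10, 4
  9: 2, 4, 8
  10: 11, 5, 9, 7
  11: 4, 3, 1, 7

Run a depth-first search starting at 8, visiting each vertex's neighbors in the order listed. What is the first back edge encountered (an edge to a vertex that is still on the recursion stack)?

9->8

DFS from 8 (visiting each vertex's neighbors in the order listed); mark gray on enter, black on exit:
8 gray
  3 gray
    6 gray
    6 black
  3 black
  0 gray
    5 gray
    5 black
    1 gray
    1 black
    0→6: 6 black — skip
    2 gray
      2→5: 5 black — skip
      2→6: 6 black — skip
    2 black
  0 black
  10 gray
    11 gray
      4 gray
        4→2: 2 black — skip
      4 black
      11→3: 3 black — skip
      11→1: 1 black — skip
      7 gray
        7→6: 6 black — skip
        7→5: 5 black — skip
        7→1: 1 black — skip
      7 black
    11 black
    10→5: 5 black — skip
    9 gray
      9→2: 2 black — skip
      9→4: 4 black — skip
      9→8: 8 is gray → back edge
First back edge: 9 → 8.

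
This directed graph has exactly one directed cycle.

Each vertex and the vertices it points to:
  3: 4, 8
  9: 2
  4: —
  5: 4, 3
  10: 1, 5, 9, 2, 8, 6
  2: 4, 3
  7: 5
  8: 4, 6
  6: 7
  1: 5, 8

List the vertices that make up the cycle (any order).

3, 5, 6, 7, 8

DFS with gray/black marking from 6:
6 gray
  7 gray
    5 gray
      4 gray
      4 black
      3 gray
        3→4: 4 black — skip
        8 gray
          8→4: 4 black — skip
          8→6: 6 is gray → back edge
Back edge closes the cycle 6 → 7 → 5 → 3 → 8 → 6; its vertices are {3, 5, 6, 7, 8}.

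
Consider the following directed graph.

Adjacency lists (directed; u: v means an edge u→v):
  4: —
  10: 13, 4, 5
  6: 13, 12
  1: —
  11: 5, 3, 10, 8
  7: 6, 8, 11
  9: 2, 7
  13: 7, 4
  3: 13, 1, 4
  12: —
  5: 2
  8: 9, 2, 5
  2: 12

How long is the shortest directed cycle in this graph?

For each vertex v, BFS finds the shortest path from v back to v.
The shortest such closed walk is 7 → 8 → 9 → 7, length 3.

3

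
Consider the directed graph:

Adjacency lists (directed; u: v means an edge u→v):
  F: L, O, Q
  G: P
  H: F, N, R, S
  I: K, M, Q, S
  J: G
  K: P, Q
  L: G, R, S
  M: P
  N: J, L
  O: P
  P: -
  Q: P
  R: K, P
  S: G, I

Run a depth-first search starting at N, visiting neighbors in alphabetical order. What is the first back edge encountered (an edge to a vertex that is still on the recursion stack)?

I→S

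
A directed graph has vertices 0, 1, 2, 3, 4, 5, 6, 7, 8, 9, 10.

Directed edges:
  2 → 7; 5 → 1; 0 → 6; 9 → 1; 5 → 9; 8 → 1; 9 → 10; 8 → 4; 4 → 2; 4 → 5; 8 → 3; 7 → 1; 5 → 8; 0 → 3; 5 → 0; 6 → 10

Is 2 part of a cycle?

2 lies on a cycle iff there is a path from 2 back to itself.
Exploring from 2, it never reaches itself; equivalently, its strongly connected component is a singleton.

No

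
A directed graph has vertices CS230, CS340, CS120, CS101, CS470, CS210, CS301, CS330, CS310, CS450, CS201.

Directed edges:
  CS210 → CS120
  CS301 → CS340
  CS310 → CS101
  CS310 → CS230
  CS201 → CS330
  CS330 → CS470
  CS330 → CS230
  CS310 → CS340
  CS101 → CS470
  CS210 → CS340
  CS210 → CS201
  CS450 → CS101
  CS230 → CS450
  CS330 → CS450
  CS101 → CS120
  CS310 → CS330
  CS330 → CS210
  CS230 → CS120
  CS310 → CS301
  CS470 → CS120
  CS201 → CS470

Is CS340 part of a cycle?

CS340 lies on a cycle iff there is a path from CS340 back to itself.
Exploring from CS340, it never reaches itself; equivalently, its strongly connected component is a singleton.

No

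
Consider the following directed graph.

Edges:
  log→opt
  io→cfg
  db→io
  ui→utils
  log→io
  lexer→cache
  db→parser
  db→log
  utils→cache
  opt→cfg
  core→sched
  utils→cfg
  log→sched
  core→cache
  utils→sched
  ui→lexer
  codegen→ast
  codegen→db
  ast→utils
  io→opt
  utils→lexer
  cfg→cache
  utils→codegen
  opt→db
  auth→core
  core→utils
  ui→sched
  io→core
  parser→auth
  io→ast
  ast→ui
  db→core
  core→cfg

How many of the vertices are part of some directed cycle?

11

A vertex is on a directed cycle iff it belongs to a strongly connected component of size ≥ 2 (or has a self-loop).
The vertices on cycles are {db, io, ui, ast, log, opt, auth, core, utils, parser, codegen} — 11 in total.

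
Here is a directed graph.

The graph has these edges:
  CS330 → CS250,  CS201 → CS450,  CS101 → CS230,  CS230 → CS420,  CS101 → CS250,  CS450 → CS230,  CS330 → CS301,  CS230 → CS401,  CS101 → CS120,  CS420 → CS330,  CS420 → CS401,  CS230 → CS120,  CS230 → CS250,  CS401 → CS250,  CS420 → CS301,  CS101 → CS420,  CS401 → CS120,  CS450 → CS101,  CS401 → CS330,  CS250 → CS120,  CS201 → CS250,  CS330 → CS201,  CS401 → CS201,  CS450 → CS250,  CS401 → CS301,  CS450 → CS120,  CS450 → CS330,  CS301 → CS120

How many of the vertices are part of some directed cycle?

7

A vertex is on a directed cycle iff it belongs to a strongly connected component of size ≥ 2 (or has a self-loop).
The vertices on cycles are {CS101, CS201, CS230, CS330, CS401, CS420, CS450} — 7 in total.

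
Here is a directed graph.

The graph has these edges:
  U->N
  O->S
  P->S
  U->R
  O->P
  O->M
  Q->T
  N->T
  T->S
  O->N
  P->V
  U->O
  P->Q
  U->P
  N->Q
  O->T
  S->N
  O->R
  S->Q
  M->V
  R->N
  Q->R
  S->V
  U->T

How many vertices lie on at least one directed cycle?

5

A vertex is on a directed cycle iff it belongs to a strongly connected component of size ≥ 2 (or has a self-loop).
The vertices on cycles are {N, Q, R, S, T} — 5 in total.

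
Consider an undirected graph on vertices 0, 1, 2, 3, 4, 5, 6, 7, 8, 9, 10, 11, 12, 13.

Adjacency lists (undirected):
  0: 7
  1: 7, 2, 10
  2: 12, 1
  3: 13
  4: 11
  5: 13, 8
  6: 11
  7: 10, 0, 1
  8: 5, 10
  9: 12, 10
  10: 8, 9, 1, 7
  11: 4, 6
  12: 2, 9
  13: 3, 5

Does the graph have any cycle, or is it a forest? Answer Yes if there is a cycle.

DFS, tracking each vertex's parent; an edge to a visited non-parent vertex closes a cycle.
Start from 7:
visit 7 (parent –)
  visit 10 (parent 7)
    visit 8 (parent 10)
      visit 5 (parent 8)
        visit 13 (parent 5)
          visit 3 (parent 13)
            3–13: parent, skip
          13–5: parent, skip
        5–8: parent, skip
      8–10: parent, skip
    visit 9 (parent 10)
      visit 12 (parent 9)
        visit 2 (parent 12)
          2–12: parent, skip
          visit 1 (parent 2)
            1–7: 7 visited and ≠ parent → cycle
Cycle: 7 – 10 – 9 – 12 – 2 – 1 – 7.

Yes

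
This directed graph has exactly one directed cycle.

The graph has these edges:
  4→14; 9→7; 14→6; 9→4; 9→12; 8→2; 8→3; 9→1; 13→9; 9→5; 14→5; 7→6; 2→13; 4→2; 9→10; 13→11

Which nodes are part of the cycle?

2, 4, 9, 13

DFS with gray/black marking from 2:
2 gray
  13 gray
    9 gray
      1 gray
      1 black
      4 gray
        14 gray
          5 gray
          5 black
          6 gray
          6 black
        14 black
        4→2: 2 is gray → back edge
Back edge closes the cycle 2 → 13 → 9 → 4 → 2; its vertices are {2, 4, 9, 13}.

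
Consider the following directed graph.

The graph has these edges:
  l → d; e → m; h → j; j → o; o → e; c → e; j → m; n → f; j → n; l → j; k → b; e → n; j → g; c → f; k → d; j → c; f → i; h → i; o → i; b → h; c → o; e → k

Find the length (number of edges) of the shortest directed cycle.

For each vertex v, BFS finds the shortest path from v back to v.
The shortest such closed walk is j → c → e → k → b → h → j, length 6.

6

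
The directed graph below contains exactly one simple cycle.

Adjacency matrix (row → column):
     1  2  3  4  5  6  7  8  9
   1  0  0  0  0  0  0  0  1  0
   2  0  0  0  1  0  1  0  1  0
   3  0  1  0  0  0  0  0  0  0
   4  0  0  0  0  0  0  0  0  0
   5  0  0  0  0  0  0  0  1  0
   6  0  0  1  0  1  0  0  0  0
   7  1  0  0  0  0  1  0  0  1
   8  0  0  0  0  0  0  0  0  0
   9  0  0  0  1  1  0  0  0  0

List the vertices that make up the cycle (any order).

2, 3, 6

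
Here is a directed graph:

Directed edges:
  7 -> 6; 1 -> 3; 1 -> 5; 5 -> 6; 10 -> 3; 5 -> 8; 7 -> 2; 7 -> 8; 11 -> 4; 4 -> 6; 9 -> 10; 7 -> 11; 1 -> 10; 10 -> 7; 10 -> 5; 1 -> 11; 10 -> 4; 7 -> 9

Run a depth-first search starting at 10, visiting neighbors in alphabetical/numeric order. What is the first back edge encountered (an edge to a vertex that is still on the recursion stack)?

9->10

DFS from 10 (visiting neighbors in alphabetical/numeric order); mark gray on enter, black on exit:
10 gray
  3 gray
  3 black
  4 gray
    6 gray
    6 black
  4 black
  5 gray
    5→6: 6 black — skip
    8 gray
    8 black
  5 black
  7 gray
    2 gray
    2 black
    7→6: 6 black — skip
    7→8: 8 black — skip
    9 gray
      9→10: 10 is gray → back edge
First back edge: 9 → 10.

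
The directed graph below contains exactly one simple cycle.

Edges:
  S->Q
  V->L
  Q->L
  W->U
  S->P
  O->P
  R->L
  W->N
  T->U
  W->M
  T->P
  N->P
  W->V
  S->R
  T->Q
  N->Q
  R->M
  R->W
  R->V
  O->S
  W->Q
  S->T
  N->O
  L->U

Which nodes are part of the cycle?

N, O, R, S, W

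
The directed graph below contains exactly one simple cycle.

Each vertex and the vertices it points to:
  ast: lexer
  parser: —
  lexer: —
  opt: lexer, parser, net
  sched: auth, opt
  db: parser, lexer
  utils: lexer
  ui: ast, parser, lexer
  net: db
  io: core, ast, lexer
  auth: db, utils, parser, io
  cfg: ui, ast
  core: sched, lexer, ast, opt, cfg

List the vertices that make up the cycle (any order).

io, auth, core, sched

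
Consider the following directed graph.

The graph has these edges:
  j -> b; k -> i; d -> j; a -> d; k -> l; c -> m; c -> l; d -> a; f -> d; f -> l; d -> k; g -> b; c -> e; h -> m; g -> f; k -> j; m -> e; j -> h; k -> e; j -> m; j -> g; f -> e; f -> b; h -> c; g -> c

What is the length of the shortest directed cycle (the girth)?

2

For each vertex v, BFS finds the shortest path from v back to v.
The shortest such closed walk is d → a → d, length 2.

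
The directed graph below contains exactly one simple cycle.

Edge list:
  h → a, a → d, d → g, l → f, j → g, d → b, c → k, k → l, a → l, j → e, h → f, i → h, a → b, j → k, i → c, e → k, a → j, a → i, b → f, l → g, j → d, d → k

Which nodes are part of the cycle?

a, h, i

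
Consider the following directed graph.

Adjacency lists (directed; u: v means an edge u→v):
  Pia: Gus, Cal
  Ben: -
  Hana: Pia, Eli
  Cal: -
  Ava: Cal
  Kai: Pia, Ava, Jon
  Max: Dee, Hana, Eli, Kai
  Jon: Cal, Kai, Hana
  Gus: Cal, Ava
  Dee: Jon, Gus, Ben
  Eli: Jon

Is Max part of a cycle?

No

Max lies on a cycle iff there is a path from Max back to itself.
Exploring from Max, it never reaches itself; equivalently, its strongly connected component is a singleton.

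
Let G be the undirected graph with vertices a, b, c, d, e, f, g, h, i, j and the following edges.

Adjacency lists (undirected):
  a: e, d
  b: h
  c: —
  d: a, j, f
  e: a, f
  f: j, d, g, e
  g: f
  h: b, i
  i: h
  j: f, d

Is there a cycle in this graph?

Yes

DFS, tracking each vertex's parent; an edge to a visited non-parent vertex closes a cycle.
Start from b:
visit b (parent –)
  visit h (parent b)
    h–b: parent, skip
    visit i (parent h)
      i–h: parent, skip
visit a (parent –)
  visit e (parent a)
    e–a: parent, skip
    visit f (parent e)
      visit j (parent f)
        j–f: parent, skip
        visit d (parent j)
          d–a: a visited and ≠ parent → cycle
Cycle: a – e – f – j – d – a.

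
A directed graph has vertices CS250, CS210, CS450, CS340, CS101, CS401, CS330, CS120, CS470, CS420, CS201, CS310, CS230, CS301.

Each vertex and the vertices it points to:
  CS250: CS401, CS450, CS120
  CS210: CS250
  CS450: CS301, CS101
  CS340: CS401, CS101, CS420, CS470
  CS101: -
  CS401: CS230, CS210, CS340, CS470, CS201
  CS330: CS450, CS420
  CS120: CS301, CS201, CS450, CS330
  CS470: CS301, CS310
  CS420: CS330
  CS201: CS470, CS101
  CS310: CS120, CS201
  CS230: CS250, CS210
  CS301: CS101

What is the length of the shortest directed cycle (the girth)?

2

For each vertex v, BFS finds the shortest path from v back to v.
The shortest such closed walk is CS401 → CS340 → CS401, length 2.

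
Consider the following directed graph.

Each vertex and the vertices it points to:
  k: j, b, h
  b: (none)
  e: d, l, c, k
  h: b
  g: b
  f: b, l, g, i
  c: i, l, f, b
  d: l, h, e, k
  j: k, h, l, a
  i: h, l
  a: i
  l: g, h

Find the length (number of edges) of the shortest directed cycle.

For each vertex v, BFS finds the shortest path from v back to v.
The shortest such closed walk is d → e → d, length 2.

2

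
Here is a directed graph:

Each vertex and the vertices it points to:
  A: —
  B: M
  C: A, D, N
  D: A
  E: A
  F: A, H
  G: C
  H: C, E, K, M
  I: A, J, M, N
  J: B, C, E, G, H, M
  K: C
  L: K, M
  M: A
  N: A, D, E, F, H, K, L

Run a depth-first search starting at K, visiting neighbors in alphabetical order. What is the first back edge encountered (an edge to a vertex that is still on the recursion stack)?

H→C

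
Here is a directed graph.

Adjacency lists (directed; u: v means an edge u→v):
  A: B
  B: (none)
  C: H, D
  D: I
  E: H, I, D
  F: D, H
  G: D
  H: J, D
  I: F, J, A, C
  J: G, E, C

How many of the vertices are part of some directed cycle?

8

A vertex is on a directed cycle iff it belongs to a strongly connected component of size ≥ 2 (or has a self-loop).
The vertices on cycles are {C, D, E, F, G, H, I, J} — 8 in total.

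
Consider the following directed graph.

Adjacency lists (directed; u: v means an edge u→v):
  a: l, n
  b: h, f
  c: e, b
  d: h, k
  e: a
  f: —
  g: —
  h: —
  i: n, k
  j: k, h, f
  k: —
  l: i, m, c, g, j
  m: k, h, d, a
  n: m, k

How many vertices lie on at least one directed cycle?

7

A vertex is on a directed cycle iff it belongs to a strongly connected component of size ≥ 2 (or has a self-loop).
The vertices on cycles are {a, c, e, i, l, m, n} — 7 in total.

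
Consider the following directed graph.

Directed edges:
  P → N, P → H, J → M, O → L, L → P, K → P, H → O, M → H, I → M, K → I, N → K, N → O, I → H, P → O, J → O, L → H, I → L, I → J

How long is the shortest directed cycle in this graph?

3

For each vertex v, BFS finds the shortest path from v back to v.
The shortest such closed walk is K → P → N → K, length 3.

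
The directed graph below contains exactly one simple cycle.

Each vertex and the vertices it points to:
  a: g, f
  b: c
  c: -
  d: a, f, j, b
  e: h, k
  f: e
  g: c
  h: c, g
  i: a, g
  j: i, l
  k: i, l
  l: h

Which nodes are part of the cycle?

DFS with gray/black marking from f:
f gray
  e gray
    h gray
      c gray
      c black
      g gray
        g→c: c black — skip
      g black
    h black
    k gray
      i gray
        a gray
          a→g: g black — skip
          a→f: f is gray → back edge
Back edge closes the cycle f → e → k → i → a → f; its vertices are {a, e, f, i, k}.

a, e, f, i, k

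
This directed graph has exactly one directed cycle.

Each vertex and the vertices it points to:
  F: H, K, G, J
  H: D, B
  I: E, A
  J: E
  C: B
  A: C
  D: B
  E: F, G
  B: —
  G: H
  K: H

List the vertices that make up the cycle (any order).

DFS with gray/black marking from E:
E gray
  F gray
    H gray
      D gray
        B gray
        B black
      D black
      H→B: B black — skip
    H black
    K gray
      K→H: H black — skip
    K black
    G gray
      G→H: H black — skip
    G black
    J gray
      J→E: E is gray → back edge
Back edge closes the cycle E → F → J → E; its vertices are {E, F, J}.

E, F, J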